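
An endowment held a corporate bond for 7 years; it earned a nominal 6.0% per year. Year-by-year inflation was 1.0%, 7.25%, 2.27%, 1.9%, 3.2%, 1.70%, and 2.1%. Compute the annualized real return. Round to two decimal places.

Cumulative inflation factor: 1.010 × 1.0725 × 1.0227 × 1.019 × 1.032 × 1.0170 × 1.021 ≈ 1.20967.
Nominal growth factor: 1.50363. Real growth factor = 1.50363 / 1.20967 ≈ 1.24301.
Annualized: 1.24301^(1/7) − 1 ≈ 0.03156.

3.16%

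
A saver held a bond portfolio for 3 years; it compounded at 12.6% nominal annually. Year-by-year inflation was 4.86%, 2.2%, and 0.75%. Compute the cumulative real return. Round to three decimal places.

32.224%

Cumulative inflation factor: 1.0486 × 1.022 × 1.0075 ≈ 1.07971.
Nominal growth factor: 1.42763. Real growth factor = 1.42763 / 1.07971 ≈ 1.32224.
Total real return ≈ 32.2237%.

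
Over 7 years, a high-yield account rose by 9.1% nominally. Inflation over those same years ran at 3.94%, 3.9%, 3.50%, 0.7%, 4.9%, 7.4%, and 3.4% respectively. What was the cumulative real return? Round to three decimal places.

-16.794%

Cumulative inflation factor: 1.0394 × 1.039 × 1.0350 × 1.007 × 1.049 × 1.074 × 1.034 ≈ 1.31120.
Nominal growth factor: 1.09100. Real growth factor = 1.09100 / 1.31120 ≈ 0.83206.
Total real return ≈ -16.7937%.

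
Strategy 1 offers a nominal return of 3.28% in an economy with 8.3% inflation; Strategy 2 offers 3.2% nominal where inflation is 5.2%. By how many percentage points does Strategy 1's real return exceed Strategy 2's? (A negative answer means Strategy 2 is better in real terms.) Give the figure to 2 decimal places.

Strategy 1 real return: 1.0328/1.083 − 1 = -4.635%.
Strategy 2 real return: 1.032/1.052 − 1 = -1.901%.
Difference: -4.635 − (-1.901) = -2.734 pp.

-2.73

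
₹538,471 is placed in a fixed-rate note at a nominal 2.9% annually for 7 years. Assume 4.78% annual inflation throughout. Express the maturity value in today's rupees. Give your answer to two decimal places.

Nominal value at maturity: ₹538,471 × (1 + 2.9%)^7 ≈ ₹657,763.76.
Price-level factor over 7 years: (1 + 4.78%)^7 ≈ 1.3865922190.
Dividing the nominal maturity value by the price-level factor gives the value in today's money.

₹474,374.33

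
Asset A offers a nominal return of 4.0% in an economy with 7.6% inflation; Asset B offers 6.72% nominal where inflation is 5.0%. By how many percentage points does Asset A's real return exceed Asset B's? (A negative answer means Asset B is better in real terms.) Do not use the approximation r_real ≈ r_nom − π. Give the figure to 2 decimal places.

-4.98

Asset A real return: 1.040/1.076 − 1 = -3.346%.
Asset B real return: 1.0672/1.050 − 1 = 1.638%.
Difference: -3.346 − 1.638 = -4.984 pp.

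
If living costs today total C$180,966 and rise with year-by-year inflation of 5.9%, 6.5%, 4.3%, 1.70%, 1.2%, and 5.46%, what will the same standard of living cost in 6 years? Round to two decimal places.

C$231,055.39

Cumulative price-level factor: 1.059 × 1.065 × 1.043 × 1.0170 × 1.012 × 1.0546 ≈ 1.2767889304.
The nominal amount required is C$180,966 scaled up by that factor.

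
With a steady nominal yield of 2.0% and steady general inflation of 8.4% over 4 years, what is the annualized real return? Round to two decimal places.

With constant rates the annual real return is the same each year: (1+2.0%)/(1+8.4%) − 1 = -0.05904.

-5.90%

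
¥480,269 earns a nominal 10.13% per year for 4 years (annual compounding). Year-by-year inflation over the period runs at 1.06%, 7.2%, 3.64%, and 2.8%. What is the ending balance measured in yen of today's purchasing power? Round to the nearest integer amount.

Nominal value at maturity: ¥480,269 × (1 + 10.13%)^4 ≈ ¥706,492.
Price-level factor over 4 years: 1.0106 × 1.072 × 1.0364 × 1.028 ≈ 1.1542359539.
Dividing the nominal maturity value by the price-level factor gives the value in today's money.

¥612,086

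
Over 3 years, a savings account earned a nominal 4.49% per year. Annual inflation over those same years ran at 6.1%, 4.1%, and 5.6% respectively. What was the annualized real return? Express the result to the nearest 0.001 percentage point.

-0.735%

Cumulative inflation factor: 1.061 × 1.041 × 1.056 ≈ 1.16635.
Nominal growth factor: 1.14084. Real growth factor = 1.14084 / 1.16635 ≈ 0.97812.
Annualized: 0.97812^(1/3) − 1 ≈ -0.00735.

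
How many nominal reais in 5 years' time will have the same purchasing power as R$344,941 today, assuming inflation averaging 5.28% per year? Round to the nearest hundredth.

R$446,143.12

Cumulative price-level factor: (1+5.28%)^5 ≈ 1.2933896501.
The nominal amount required is R$344,941 scaled up by that factor.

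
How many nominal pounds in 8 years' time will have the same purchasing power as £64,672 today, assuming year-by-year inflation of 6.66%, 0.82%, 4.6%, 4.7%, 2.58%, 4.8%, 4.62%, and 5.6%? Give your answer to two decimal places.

£90,457.70

Cumulative price-level factor: 1.0666 × 1.0082 × 1.046 × 1.047 × 1.0258 × 1.048 × 1.0462 × 1.056 ≈ 1.3987150567.
Multiplying £64,672 by the price-level factor gives the future nominal sum.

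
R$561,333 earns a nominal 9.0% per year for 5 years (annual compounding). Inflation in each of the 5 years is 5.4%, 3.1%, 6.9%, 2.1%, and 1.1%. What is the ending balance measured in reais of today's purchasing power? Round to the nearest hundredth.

R$720,276.40

Nominal value at maturity: R$561,333 × (1 + 9.0%)^5 ≈ R$863,680.40.
Price-level factor over 5 years: 1.054 × 1.031 × 1.069 × 1.021 × 1.011 ≈ 1.1990957924.
The maturity value deflated by that factor is the answer in today's purchasing power.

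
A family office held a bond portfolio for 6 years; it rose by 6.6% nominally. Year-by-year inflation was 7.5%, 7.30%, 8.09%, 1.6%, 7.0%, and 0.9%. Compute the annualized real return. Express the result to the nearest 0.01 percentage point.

-4.07%

Cumulative inflation factor: 1.075 × 1.0730 × 1.0809 × 1.016 × 1.070 × 1.009 ≈ 1.36761.
Nominal growth factor: 1.06600. Real growth factor = 1.06600 / 1.36761 ≈ 0.77946.
Annualized: 0.77946^(1/6) − 1 ≈ -0.04067.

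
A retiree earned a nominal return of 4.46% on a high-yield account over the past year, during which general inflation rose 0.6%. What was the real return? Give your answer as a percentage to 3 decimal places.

3.837%

Real return via the Fisher equation: (1 + 4.46%)/(1 + 0.6%) − 1 = 1.0446/1.006 − 1 ≈ 0.03837.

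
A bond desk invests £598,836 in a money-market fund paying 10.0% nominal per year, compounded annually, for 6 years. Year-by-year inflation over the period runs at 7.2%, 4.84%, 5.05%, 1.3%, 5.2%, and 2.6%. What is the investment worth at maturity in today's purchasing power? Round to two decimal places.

£821,814.14

Nominal value at maturity: £598,836 × (1 + 10.0%)^6 ≈ £1,060,874.50.
Price-level factor over 6 years: 1.072 × 1.0484 × 1.0505 × 1.013 × 1.052 × 1.026 ≈ 1.2908934593.
The maturity value deflated by that factor is the answer in today's purchasing power.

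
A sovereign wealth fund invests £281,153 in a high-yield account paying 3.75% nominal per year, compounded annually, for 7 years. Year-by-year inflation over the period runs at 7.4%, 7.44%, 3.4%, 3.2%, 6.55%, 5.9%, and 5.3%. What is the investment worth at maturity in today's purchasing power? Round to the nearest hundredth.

£248,662.99

Nominal value at maturity: £281,153 × (1 + 3.75%)^7 ≈ £363,797.29.
Price-level factor over 7 years: 1.074 × 1.0744 × 1.034 × 1.032 × 1.0655 × 1.059 × 1.053 ≈ 1.4630133949.
The maturity value deflated by that factor is the answer in today's purchasing power.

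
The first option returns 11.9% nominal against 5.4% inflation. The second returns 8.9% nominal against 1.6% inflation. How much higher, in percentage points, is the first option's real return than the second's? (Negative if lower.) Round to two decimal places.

The first option real return: 1.119/1.054 − 1 = 6.167%.
The second real return: 1.089/1.016 − 1 = 7.185%.
Difference: 6.167 − 7.185 = -1.018 pp.

-1.02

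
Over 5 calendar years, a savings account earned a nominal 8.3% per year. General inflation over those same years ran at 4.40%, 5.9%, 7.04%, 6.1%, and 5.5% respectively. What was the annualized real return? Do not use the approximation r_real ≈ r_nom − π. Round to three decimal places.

Cumulative inflation factor: 1.0440 × 1.059 × 1.0704 × 1.061 × 1.055 ≈ 1.32468.
Nominal growth factor: 1.48985. Real growth factor = 1.48985 / 1.32468 ≈ 1.12469.
Annualized: 1.12469^(1/5) − 1 ≈ 0.02378.

2.378%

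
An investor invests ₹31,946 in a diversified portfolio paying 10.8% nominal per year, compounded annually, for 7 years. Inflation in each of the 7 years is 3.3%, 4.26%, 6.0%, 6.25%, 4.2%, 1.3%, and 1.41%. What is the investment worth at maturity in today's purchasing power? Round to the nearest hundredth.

₹50,441.04

Nominal value at maturity: ₹31,946 × (1 + 10.8%)^7 ≈ ₹65,492.99.
Price-level factor over 7 years: 1.033 × 1.0426 × 1.060 × 1.0625 × 1.042 × 1.013 × 1.0141 ≈ 1.2984068354.
The maturity value deflated by that factor is the answer in today's purchasing power.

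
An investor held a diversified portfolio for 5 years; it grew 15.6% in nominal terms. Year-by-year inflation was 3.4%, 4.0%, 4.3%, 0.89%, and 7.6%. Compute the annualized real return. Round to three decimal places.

-1.033%

Cumulative inflation factor: 1.034 × 1.040 × 1.043 × 1.0089 × 1.076 ≈ 1.21758.
Nominal growth factor: 1.15600. Real growth factor = 1.15600 / 1.21758 ≈ 0.94942.
Annualized: 0.94942^(1/5) − 1 ≈ -0.01033.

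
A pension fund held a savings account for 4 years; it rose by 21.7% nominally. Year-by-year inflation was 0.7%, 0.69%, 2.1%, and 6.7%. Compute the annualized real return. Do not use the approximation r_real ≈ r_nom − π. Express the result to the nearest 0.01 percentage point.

Cumulative inflation factor: 1.007 × 1.0069 × 1.021 × 1.067 ≈ 1.10460.
Nominal growth factor: 1.21700. Real growth factor = 1.21700 / 1.10460 ≈ 1.10175.
Annualized: 1.10175^(1/4) − 1 ≈ 0.02452.

2.45%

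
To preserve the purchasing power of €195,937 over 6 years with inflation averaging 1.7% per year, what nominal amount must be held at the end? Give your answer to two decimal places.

Cumulative price-level factor: (1+1.7%)^6 ≈ 1.1064345214.
The nominal amount required is €195,937 scaled up by that factor.

€216,791.46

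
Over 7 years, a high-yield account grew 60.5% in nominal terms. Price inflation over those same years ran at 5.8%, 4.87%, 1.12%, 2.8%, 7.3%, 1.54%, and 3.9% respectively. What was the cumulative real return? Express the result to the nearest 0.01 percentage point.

Cumulative inflation factor: 1.058 × 1.0487 × 1.0112 × 1.028 × 1.073 × 1.0154 × 1.039 ≈ 1.30563.
Nominal growth factor: 1.60500. Real growth factor = 1.60500 / 1.30563 ≈ 1.22929.
Total real return ≈ 22.9293%.

22.93%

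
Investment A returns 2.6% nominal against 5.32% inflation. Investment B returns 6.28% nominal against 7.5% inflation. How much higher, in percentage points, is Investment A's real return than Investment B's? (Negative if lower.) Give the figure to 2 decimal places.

Investment A real return: 1.026/1.0532 − 1 = -2.583%.
Investment B real return: 1.0628/1.075 − 1 = -1.135%.
Difference: -2.583 − (-1.135) = -1.448 pp.

-1.45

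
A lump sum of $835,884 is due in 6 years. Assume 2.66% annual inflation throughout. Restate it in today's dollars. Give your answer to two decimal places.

Price-level factor over 6 years: (1 + 2.66%)^6 ≈ 1.1705974118.
Purchasing power today: $835,884 divided by that factor.

$714,066.16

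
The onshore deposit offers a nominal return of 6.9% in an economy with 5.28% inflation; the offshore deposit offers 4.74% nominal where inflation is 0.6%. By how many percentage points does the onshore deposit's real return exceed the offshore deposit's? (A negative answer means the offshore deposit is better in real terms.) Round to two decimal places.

The onshore deposit real return: 1.069/1.0528 − 1 = 1.539%.
The offshore deposit real return: 1.0474/1.006 − 1 = 4.115%.
Difference: 1.539 − 4.115 = -2.576 pp.

-2.58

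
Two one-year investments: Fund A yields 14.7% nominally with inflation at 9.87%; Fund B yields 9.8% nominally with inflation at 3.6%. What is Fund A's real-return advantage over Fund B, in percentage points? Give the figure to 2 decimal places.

-1.59

Fund A real return: 1.147/1.0987 − 1 = 4.396%.
Fund B real return: 1.098/1.036 − 1 = 5.985%.
Difference: 4.396 − 5.985 = -1.589 pp.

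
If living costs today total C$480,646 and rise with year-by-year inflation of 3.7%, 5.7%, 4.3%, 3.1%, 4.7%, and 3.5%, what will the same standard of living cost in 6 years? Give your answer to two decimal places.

Cumulative price-level factor: 1.037 × 1.057 × 1.043 × 1.031 × 1.047 × 1.035 ≈ 1.2772730502.
Multiplying C$480,646 by the price-level factor gives the future nominal sum.

C$613,916.18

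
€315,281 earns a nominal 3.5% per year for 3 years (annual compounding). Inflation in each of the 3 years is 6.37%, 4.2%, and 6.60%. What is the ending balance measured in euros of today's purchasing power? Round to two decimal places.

€295,852.17

Nominal value at maturity: €315,281 × (1 + 3.5%)^3 ≈ €349,557.68.
Price-level factor over 3 years: 1.0637 × 1.042 × 1.0660 = 1.1815281764.
The maturity value deflated by that factor is the answer in today's purchasing power.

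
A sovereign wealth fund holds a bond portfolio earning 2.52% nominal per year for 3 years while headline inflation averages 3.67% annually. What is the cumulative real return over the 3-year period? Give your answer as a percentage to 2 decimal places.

-3.29%

The annual real rate is (1+2.52%)/(1+3.67%) − 1 = -1.1093%.
Compounded over 3 years: (1 + -0.011093)^3 − 1 ≈ -0.03291.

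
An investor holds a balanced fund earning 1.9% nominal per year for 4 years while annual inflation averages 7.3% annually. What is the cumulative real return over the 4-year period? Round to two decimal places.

-18.66%

The annual real rate is (1+1.9%)/(1+7.3%) − 1 = -5.0326%.
Compounded over 4 years: (1 + -0.050326)^4 − 1 ≈ -0.18661.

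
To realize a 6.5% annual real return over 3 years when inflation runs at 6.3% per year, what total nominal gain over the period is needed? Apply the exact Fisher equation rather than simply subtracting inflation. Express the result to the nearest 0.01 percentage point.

45.09%

Required annual nominal rate: (1+6.5%)(1+6.3%) − 1 = 13.2095%.
Cumulative over 3 years: (1 + 0.132095)^3 − 1 ≈ 0.45094.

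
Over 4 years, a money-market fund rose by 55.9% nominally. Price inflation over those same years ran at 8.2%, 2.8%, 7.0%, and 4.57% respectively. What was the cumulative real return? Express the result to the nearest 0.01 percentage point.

25.27%

Cumulative inflation factor: 1.082 × 1.028 × 1.070 × 1.0457 ≈ 1.24455.
Nominal growth factor: 1.55900. Real growth factor = 1.55900 / 1.24455 ≈ 1.25266.
Total real return ≈ 25.2665%.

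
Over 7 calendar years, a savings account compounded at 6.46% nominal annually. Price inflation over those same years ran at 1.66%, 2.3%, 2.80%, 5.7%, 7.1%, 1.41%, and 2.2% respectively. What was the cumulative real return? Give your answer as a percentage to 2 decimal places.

Cumulative inflation factor: 1.0166 × 1.023 × 1.0280 × 1.057 × 1.071 × 1.0141 × 1.022 ≈ 1.25434.
Nominal growth factor: 1.54991. Real growth factor = 1.54991 / 1.25434 ≈ 1.23564.
Total real return ≈ 23.5635%.

23.56%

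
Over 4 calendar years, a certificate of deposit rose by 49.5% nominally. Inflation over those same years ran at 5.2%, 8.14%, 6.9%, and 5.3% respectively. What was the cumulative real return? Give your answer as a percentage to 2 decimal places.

16.74%

Cumulative inflation factor: 1.052 × 1.0814 × 1.069 × 1.053 ≈ 1.28058.
Nominal growth factor: 1.49500. Real growth factor = 1.49500 / 1.28058 ≈ 1.16744.
Total real return ≈ 16.7436%.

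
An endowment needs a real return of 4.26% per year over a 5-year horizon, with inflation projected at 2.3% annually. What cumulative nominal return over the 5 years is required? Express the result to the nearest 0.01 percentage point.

Required annual nominal rate: (1+4.26%)(1+2.3%) − 1 = 6.65798%.
Cumulative over 5 years: (1 + 0.0665798)^5 − 1 ≈ 0.38028.

38.03%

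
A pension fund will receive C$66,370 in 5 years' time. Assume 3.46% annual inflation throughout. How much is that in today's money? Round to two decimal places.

C$55,989.87

Price-level factor over 5 years: (1 + 3.46%)^5 ≈ 1.1853930329.
Purchasing power today: C$66,370 divided by that factor.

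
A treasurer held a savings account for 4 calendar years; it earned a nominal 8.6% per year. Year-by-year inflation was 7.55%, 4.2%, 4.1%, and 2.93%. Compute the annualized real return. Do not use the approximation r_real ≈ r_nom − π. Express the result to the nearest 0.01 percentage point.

3.74%

Cumulative inflation factor: 1.0755 × 1.042 × 1.041 × 1.0293 ≈ 1.20080.
Nominal growth factor: 1.39097. Real growth factor = 1.39097 / 1.20080 ≈ 1.15837.
Annualized: 1.15837^(1/4) − 1 ≈ 0.03744.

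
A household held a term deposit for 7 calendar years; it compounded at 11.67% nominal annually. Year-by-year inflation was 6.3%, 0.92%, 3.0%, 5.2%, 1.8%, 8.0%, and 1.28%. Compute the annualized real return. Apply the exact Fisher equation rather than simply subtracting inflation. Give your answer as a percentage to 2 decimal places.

7.63%

Cumulative inflation factor: 1.063 × 1.0092 × 1.030 × 1.052 × 1.018 × 1.080 × 1.0128 ≈ 1.29437.
Nominal growth factor: 2.16549. Real growth factor = 2.16549 / 1.29437 ≈ 1.67300.
Annualized: 1.67300^(1/7) − 1 ≈ 0.07629.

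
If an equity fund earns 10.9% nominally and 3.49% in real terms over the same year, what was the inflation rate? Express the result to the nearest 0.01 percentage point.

From (1+r_nom) = (1+r_real)(1+π), we get 1+π = (1 + 10.9%)/(1 + 3.49%) = 1.109/1.0349 ≈ 1.07160.
So π ≈ 7.1601%.

7.16%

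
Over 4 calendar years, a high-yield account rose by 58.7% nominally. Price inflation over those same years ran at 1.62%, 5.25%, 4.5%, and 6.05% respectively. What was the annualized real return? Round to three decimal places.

Cumulative inflation factor: 1.0162 × 1.0525 × 1.045 × 1.0605 ≈ 1.18530.
Nominal growth factor: 1.58700. Real growth factor = 1.58700 / 1.18530 ≈ 1.33890.
Annualized: 1.33890^(1/4) − 1 ≈ 0.07569.

7.569%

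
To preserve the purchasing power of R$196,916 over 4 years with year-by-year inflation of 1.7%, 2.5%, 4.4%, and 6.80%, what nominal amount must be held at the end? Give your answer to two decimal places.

Cumulative price-level factor: 1.017 × 1.025 × 1.044 × 1.0680 = 1.1622955356.
The nominal amount required is R$196,916 scaled up by that factor.

R$228,874.59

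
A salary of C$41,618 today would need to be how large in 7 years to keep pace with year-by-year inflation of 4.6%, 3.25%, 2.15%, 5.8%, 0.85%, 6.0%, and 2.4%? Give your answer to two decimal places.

Cumulative price-level factor: 1.046 × 1.0325 × 1.0215 × 1.058 × 1.0085 × 1.060 × 1.024 ≈ 1.2776959200.
The nominal amount required is C$41,618 scaled up by that factor.

C$53,175.15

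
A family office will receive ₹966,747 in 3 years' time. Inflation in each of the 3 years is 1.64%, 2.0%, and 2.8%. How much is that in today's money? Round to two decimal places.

Price-level factor over 3 years: 1.0164 × 1.020 × 1.028 = 1.065756384.
Purchasing power today: ₹966,747 divided by that factor.

₹907,099.42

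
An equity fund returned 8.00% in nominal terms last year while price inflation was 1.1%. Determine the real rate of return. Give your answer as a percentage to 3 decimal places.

6.825%

Real return via the Fisher equation: (1 + 8.00%)/(1 + 1.1%) − 1 = 1.0800/1.011 − 1 ≈ 0.06825.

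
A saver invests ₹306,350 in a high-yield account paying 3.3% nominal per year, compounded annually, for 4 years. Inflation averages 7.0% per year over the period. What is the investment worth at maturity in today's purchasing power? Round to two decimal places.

Nominal value at maturity: ₹306,350 × (1 + 3.3%)^4 ≈ ₹348,834.29.
Price-level factor over 4 years: (1 + 7.0%)^4 = 1.31079601.
The maturity value deflated by that factor is the answer in today's purchasing power.

₹266,124.01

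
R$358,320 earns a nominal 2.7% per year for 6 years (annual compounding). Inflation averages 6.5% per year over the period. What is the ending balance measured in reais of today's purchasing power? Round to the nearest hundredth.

Nominal value at maturity: R$358,320 × (1 + 2.7%)^6 ≈ R$420,430.01.
Price-level factor over 6 years: (1 + 6.5%)^6 ≈ 1.4591422965.
The maturity value deflated by that factor is the answer in today's purchasing power.

R$288,135.03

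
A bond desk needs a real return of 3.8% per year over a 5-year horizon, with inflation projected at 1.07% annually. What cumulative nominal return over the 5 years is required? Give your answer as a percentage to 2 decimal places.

27.09%

Required annual nominal rate: (1+3.8%)(1+1.07%) − 1 = 4.91066%.
Cumulative over 5 years: (1 + 0.0491066)^5 − 1 ≈ 0.27086.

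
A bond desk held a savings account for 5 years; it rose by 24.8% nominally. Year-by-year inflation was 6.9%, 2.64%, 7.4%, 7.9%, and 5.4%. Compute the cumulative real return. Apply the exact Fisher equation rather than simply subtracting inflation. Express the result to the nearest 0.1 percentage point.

-6.9%

Cumulative inflation factor: 1.069 × 1.0264 × 1.074 × 1.079 × 1.054 ≈ 1.34017.
Nominal growth factor: 1.24800. Real growth factor = 1.24800 / 1.34017 ≈ 0.93122.
Total real return ≈ -6.8777%.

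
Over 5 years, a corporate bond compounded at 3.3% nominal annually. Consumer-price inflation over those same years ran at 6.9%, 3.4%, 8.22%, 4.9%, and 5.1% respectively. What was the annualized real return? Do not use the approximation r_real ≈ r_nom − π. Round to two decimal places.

Cumulative inflation factor: 1.069 × 1.034 × 1.0822 × 1.049 × 1.051 ≈ 1.31882.
Nominal growth factor: 1.17626. Real growth factor = 1.17626 / 1.31882 ≈ 0.89190.
Annualized: 0.89190^(1/5) − 1 ≈ -0.02262.

-2.26%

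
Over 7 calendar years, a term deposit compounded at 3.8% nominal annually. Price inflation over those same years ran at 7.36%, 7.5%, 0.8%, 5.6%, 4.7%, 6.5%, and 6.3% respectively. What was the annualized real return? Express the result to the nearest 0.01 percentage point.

Cumulative inflation factor: 1.0736 × 1.075 × 1.008 × 1.056 × 1.047 × 1.065 × 1.063 ≈ 1.45615.
Nominal growth factor: 1.29832. Real growth factor = 1.29832 / 1.45615 ≈ 0.89161.
Annualized: 0.89161^(1/7) − 1 ≈ -0.01626.

-1.63%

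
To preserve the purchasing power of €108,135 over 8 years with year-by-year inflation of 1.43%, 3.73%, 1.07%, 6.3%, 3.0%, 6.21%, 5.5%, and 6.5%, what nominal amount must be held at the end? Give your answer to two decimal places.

Cumulative price-level factor: 1.0143 × 1.0373 × 1.0107 × 1.063 × 1.030 × 1.0621 × 1.055 × 1.065 ≈ 1.3894119652.
Multiplying €108,135 by the price-level factor gives the future nominal sum.

€150,244.06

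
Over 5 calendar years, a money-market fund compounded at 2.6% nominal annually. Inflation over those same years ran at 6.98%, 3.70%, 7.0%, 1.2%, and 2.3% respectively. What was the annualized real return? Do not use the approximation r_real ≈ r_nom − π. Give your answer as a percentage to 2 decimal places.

Cumulative inflation factor: 1.0698 × 1.0370 × 1.070 × 1.012 × 1.023 ≈ 1.22891.
Nominal growth factor: 1.13694. Real growth factor = 1.13694 / 1.22891 ≈ 0.92516.
Annualized: 0.92516^(1/5) − 1 ≈ -0.01544.

-1.54%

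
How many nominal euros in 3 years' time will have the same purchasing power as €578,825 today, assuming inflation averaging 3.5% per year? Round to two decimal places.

Cumulative price-level factor: (1+3.5%)^3 = 1.108717875.
Multiplying €578,825 by the price-level factor gives the future nominal sum.

€641,753.62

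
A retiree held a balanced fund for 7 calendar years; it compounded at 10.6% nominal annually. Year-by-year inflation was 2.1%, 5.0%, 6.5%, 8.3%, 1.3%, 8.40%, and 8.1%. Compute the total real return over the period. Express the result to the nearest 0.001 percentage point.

37.920%

Cumulative inflation factor: 1.021 × 1.050 × 1.065 × 1.083 × 1.013 × 1.0840 × 1.081 ≈ 1.46777.
Nominal growth factor: 2.02435. Real growth factor = 2.02435 / 1.46777 ≈ 1.37920.
Total real return ≈ 37.9204%.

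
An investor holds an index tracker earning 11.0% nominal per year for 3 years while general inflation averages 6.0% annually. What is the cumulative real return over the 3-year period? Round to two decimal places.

14.83%

The annual real rate is (1+11.0%)/(1+6.0%) − 1 = 4.7170%.
Compounded over 3 years: (1 + 0.047170)^3 − 1 ≈ 0.14829.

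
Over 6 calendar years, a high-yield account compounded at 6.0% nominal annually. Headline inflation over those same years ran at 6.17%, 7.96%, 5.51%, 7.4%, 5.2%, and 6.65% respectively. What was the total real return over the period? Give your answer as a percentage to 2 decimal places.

Cumulative inflation factor: 1.0617 × 1.0796 × 1.0551 × 1.074 × 1.052 × 1.0665 ≈ 1.45727.
Nominal growth factor: 1.41852. Real growth factor = 1.41852 / 1.45727 ≈ 0.97341.
Total real return ≈ -2.6590%.

-2.66%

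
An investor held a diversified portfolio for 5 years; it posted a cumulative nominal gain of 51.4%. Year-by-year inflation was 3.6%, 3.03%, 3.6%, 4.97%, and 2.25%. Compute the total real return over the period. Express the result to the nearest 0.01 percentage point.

Cumulative inflation factor: 1.036 × 1.0303 × 1.036 × 1.0497 × 1.0225 ≈ 1.18689.
Nominal growth factor: 1.51400. Real growth factor = 1.51400 / 1.18689 ≈ 1.27560.
Total real return ≈ 27.5599%.

27.56%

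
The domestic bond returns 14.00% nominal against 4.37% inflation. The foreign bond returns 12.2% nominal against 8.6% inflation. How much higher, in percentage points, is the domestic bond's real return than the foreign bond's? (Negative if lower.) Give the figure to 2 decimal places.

5.91

The domestic bond real return: 1.1400/1.0437 − 1 = 9.227%.
The foreign bond real return: 1.122/1.086 − 1 = 3.315%.
Difference: 9.227 − 3.315 = 5.912 pp.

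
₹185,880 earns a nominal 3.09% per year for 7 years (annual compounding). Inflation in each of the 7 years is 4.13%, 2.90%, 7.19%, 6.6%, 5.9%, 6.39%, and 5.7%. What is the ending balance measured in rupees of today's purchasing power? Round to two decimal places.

₹157,751.67

Nominal value at maturity: ₹185,880 × (1 + 3.09%)^7 ≈ ₹230,010.91.
Price-level factor over 7 years: 1.0413 × 1.0290 × 1.0719 × 1.066 × 1.059 × 1.0639 × 1.057 ≈ 1.4580569088.
The maturity value deflated by that factor is the answer in today's purchasing power.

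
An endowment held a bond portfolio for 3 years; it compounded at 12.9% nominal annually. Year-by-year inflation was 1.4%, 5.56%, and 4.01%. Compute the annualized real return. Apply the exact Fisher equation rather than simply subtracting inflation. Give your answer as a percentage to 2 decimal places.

8.93%

Cumulative inflation factor: 1.014 × 1.0556 × 1.0401 ≈ 1.11330.
Nominal growth factor: 1.43907. Real growth factor = 1.43907 / 1.11330 ≈ 1.29262.
Annualized: 1.29262^(1/3) − 1 ≈ 0.08932.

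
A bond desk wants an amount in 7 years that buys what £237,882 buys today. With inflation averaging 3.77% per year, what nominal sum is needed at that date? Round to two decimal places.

Cumulative price-level factor: (1+3.77%)^7 ≈ 1.2956948039.
The nominal amount required is £237,882 scaled up by that factor.

£308,222.47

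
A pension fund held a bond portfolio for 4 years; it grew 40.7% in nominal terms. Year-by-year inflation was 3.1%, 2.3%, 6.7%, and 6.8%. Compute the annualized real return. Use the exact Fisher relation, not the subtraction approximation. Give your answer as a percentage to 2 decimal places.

Cumulative inflation factor: 1.031 × 1.023 × 1.067 × 1.068 ≈ 1.20190.
Nominal growth factor: 1.40700. Real growth factor = 1.40700 / 1.20190 ≈ 1.17064.
Annualized: 1.17064^(1/4) − 1 ≈ 0.04017.

4.02%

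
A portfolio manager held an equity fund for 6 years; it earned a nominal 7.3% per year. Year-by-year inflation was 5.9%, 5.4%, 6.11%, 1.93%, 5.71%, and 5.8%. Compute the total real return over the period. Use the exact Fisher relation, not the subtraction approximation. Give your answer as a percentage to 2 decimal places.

13.03%

Cumulative inflation factor: 1.059 × 1.054 × 1.0611 × 1.0193 × 1.0571 × 1.058 ≈ 1.35020.
Nominal growth factor: 1.52615. Real growth factor = 1.52615 / 1.35020 ≈ 1.13032.
Total real return ≈ 13.0321%.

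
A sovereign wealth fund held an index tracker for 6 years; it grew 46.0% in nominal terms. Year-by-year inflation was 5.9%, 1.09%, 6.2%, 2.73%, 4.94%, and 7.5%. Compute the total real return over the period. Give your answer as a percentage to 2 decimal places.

10.81%

Cumulative inflation factor: 1.059 × 1.0109 × 1.062 × 1.0273 × 1.0494 × 1.075 ≈ 1.31758.
Nominal growth factor: 1.46000. Real growth factor = 1.46000 / 1.31758 ≈ 1.10810.
Total real return ≈ 10.8096%.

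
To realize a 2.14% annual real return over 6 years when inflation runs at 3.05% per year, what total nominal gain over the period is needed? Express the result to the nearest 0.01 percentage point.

Required annual nominal rate: (1+2.14%)(1+3.05%) − 1 = 5.25527%.
Cumulative over 6 years: (1 + 0.0525527)^6 − 1 ≈ 0.35976.

35.98%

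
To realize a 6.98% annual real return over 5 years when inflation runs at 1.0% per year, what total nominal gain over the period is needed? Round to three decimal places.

Required annual nominal rate: (1+6.98%)(1+1.0%) − 1 = 8.0498%.
Cumulative over 5 years: (1 + 0.080498)^5 − 1 ≈ 0.47272.

47.272%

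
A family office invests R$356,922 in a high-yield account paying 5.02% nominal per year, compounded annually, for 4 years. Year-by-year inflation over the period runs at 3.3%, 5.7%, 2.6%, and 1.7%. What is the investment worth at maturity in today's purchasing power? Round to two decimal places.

R$381,081.40

Nominal value at maturity: R$356,922 × (1 + 5.02%)^4 ≈ R$434,171.56.
Price-level factor over 4 years: 1.033 × 1.057 × 1.026 × 1.017 ≈ 1.1393144944.
The maturity value deflated by that factor is the answer in today's purchasing power.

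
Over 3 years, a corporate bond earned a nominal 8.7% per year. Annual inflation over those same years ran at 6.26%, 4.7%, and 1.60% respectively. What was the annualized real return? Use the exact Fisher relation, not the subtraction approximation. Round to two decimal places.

Cumulative inflation factor: 1.0626 × 1.047 × 1.0160 ≈ 1.13034.
Nominal growth factor: 1.28437. Real growth factor = 1.28437 / 1.13034 ≈ 1.13626.
Annualized: 1.13626^(1/3) − 1 ≈ 0.04350.

4.35%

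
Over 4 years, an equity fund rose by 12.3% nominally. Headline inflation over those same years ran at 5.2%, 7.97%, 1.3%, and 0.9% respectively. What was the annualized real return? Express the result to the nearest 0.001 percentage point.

Cumulative inflation factor: 1.052 × 1.0797 × 1.013 × 1.009 ≈ 1.16097.
Nominal growth factor: 1.12300. Real growth factor = 1.12300 / 1.16097 ≈ 0.96730.
Annualized: 0.96730^(1/4) − 1 ≈ -0.00828.

-0.828%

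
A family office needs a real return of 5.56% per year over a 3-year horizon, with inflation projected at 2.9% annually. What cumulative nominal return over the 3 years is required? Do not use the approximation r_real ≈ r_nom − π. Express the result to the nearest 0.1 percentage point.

Required annual nominal rate: (1+5.56%)(1+2.9%) − 1 = 8.62124%.
Cumulative over 3 years: (1 + 0.0862124)^3 − 1 ≈ 0.28158.

28.2%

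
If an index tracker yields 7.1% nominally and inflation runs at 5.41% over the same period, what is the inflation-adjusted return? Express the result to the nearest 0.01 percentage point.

Real return via the Fisher equation: (1 + 7.1%)/(1 + 5.41%) − 1 = 1.071/1.0541 − 1 ≈ 0.01603.

1.60%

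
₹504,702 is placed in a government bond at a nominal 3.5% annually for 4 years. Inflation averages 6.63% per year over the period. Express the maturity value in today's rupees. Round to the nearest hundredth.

Nominal value at maturity: ₹504,702 × (1 + 3.5%)^4 ≈ ₹579,157.15.
Price-level factor over 4 years: (1 + 6.63%)^4 ≈ 1.2927591991.
Dividing the nominal maturity value by the price-level factor gives the value in today's money.

₹448,000.80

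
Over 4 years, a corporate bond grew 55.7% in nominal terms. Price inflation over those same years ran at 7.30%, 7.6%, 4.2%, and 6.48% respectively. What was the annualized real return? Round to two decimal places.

Cumulative inflation factor: 1.0730 × 1.076 × 1.042 × 1.0648 ≈ 1.28100.
Nominal growth factor: 1.55700. Real growth factor = 1.55700 / 1.28100 ≈ 1.21546.
Annualized: 1.21546^(1/4) − 1 ≈ 0.04999.

5.00%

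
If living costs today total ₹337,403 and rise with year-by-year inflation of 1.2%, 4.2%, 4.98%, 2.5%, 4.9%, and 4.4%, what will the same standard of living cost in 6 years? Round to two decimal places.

₹419,279.46

Cumulative price-level factor: 1.012 × 1.042 × 1.0498 × 1.025 × 1.049 × 1.044 ≈ 1.2426666758.
The nominal amount required is ₹337,403 scaled up by that factor.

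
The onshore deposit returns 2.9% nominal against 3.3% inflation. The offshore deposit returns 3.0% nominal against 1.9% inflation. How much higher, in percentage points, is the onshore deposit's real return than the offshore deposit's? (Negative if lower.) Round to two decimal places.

The onshore deposit real return: 1.029/1.033 − 1 = -0.387%.
The offshore deposit real return: 1.030/1.019 − 1 = 1.079%.
Difference: -0.387 − 1.079 = -1.466 pp.

-1.47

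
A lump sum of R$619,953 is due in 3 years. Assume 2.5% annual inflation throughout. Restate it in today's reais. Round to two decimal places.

R$575,687.99

Price-level factor over 3 years: (1 + 2.5%)^3 = 1.076890625.
Purchasing power today: R$619,953 divided by that factor.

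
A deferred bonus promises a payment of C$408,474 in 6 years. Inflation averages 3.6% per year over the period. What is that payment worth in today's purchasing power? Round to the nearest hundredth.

C$330,374.02

Price-level factor over 6 years: (1 + 3.6%)^6 ≈ 1.2363986792.
Purchasing power today: C$408,474 divided by that factor.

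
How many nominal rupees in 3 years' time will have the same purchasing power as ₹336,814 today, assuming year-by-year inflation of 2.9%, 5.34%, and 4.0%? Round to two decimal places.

₹379,692.63

Cumulative price-level factor: 1.029 × 1.0534 × 1.040 = 1.127306544.
Multiplying ₹336,814 by the price-level factor gives the future nominal sum.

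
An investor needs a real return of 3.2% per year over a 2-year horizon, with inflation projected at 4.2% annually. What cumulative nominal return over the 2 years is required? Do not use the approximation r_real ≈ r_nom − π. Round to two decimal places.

15.64%

Required annual nominal rate: (1+3.2%)(1+4.2%) − 1 = 7.5344%.
Cumulative over 2 years: (1 + 0.075344)^2 − 1 ≈ 0.15636.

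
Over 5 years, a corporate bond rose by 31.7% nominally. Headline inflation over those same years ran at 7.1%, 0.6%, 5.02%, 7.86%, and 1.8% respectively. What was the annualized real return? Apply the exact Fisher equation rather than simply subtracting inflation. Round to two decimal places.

Cumulative inflation factor: 1.071 × 1.006 × 1.0502 × 1.0786 × 1.018 ≈ 1.24242.
Nominal growth factor: 1.31700. Real growth factor = 1.31700 / 1.24242 ≈ 1.06003.
Annualized: 1.06003^(1/5) − 1 ≈ 0.01173.

1.17%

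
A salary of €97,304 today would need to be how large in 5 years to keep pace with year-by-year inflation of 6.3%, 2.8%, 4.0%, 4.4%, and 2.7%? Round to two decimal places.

Cumulative price-level factor: 1.063 × 1.028 × 1.040 × 1.044 × 1.027 ≈ 1.2185143855.
Multiplying €97,304 by the price-level factor gives the future nominal sum.

€118,566.32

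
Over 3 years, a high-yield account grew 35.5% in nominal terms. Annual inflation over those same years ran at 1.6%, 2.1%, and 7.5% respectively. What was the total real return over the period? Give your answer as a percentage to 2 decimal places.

Cumulative inflation factor: 1.016 × 1.021 × 1.075 ≈ 1.11514.
Nominal growth factor: 1.35500. Real growth factor = 1.35500 / 1.11514 ≈ 1.21510.
Total real return ≈ 21.5098%.

21.51%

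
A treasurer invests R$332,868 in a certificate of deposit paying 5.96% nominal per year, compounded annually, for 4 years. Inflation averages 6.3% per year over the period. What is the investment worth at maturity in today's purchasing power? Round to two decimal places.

Nominal value at maturity: R$332,868 × (1 + 5.96%)^4 ≈ R$419,604.22.
Price-level factor over 4 years: (1 + 6.3%)^4 ≈ 1.2768299410.
The maturity value deflated by that factor is the answer in today's purchasing power.

R$328,629.68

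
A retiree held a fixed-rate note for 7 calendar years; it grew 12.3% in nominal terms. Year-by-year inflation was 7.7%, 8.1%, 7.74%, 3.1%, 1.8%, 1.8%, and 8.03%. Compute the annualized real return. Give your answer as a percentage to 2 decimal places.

-3.56%

Cumulative inflation factor: 1.077 × 1.081 × 1.0774 × 1.031 × 1.018 × 1.018 × 1.0803 ≈ 1.44783.
Nominal growth factor: 1.12300. Real growth factor = 1.12300 / 1.44783 ≈ 0.77564.
Annualized: 0.77564^(1/7) − 1 ≈ -0.03564.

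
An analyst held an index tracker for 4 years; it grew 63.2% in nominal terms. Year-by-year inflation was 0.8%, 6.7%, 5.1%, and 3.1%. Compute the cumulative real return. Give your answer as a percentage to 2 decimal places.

40.03%

Cumulative inflation factor: 1.008 × 1.067 × 1.051 × 1.031 ≈ 1.16543.
Nominal growth factor: 1.63200. Real growth factor = 1.63200 / 1.16543 ≈ 1.40034.
Total real return ≈ 40.0341%.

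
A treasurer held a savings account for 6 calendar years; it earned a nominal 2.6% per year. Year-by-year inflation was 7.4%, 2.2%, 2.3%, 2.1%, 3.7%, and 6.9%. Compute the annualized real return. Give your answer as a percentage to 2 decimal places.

-1.42%

Cumulative inflation factor: 1.074 × 1.022 × 1.023 × 1.021 × 1.037 × 1.069 ≈ 1.27090.
Nominal growth factor: 1.16650. Real growth factor = 1.16650 / 1.27090 ≈ 0.91785.
Annualized: 0.91785^(1/6) − 1 ≈ -0.01419.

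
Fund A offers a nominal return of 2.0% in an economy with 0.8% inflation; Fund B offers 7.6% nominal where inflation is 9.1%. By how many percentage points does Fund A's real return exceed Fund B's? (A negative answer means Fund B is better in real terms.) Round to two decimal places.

2.57

Fund A real return: 1.020/1.008 − 1 = 1.190%.
Fund B real return: 1.076/1.091 − 1 = -1.375%.
Difference: 1.190 − (-1.375) = 2.565 pp.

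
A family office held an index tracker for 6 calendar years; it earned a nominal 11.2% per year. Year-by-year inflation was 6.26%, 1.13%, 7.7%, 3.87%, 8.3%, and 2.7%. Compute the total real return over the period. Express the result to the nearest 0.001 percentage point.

Cumulative inflation factor: 1.0626 × 1.0113 × 1.077 × 1.0387 × 1.083 × 1.027 ≈ 1.33707.
Nominal growth factor: 1.89073. Real growth factor = 1.89073 / 1.33707 ≈ 1.41408.
Total real return ≈ 41.4081%.

41.408%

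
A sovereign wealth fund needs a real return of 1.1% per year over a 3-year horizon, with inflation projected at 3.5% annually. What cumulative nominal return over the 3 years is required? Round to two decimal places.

14.57%

Required annual nominal rate: (1+1.1%)(1+3.5%) − 1 = 4.6385%.
Cumulative over 3 years: (1 + 0.046385)^3 − 1 ≈ 0.14571.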